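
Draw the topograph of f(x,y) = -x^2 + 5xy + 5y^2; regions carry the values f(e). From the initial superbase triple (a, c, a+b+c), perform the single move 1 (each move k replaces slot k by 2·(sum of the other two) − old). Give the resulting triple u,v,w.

start (-1,5,9) = (f(1,0),f(0,1),f(1,1))
replace slot 1: 2·(5+9) − (-1) = 29 → (29,5,9)

29,5,9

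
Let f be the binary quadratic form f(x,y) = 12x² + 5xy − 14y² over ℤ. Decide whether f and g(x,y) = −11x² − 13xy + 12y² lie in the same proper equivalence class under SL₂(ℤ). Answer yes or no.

D₁ = 697, D₂ = 697
river cycle of f (length 10): (-14, 23, 3), (3, 25, -6), (-6, 23, 7), (7, 19, -12), (-12, 5, 14), (14, 23, -3), (-3, 25, 6), (6, 23, -7), (-7, 19, 12), (12, 5, -14)
river cycle of g (length 18): (12, 13, -11), (-11, 9, 14), (14, 19, -6), (-6, 17, 17), (17, 17, -6), (-6, 19, 14), (14, 9, -11), (-11, 13, 12), (12, 11, -12), (-12, 13, 11), … (8 more)
cycles differ ⇒ inequivalent

no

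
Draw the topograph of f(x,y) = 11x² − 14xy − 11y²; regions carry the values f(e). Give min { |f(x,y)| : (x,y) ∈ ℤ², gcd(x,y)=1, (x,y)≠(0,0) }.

descent: ρ → (-11,14,11)  [lands on river]
river: ρ → (11,8,-14)
river: ρ → (-14,20,5)
river: ρ → (5,20,-14)
river: ρ → (-14,8,11)
river: ρ → (11,14,-11)
river: ρ → (-11,8,14)
river: ρ → (14,20,-5)
river: ρ → (-5,20,14)
river: ρ → (14,8,-11)
closes: descent 1, river 10
min |a| on river = 5

5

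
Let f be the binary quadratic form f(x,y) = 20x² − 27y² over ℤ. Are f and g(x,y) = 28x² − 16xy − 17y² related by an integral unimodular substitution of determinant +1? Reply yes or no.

D₁ = 2160, D₂ = 2160
river cycle of f (length 12): (20, 40, -7), (-7, 44, 8), (8, 36, -27), (-27, 18, 17), (17, 16, -28), (-28, 40, 5), (5, 40, -28), (-28, 16, 17), (17, 18, -27), (-27, 36, 8), … (2 more)
river cycle of g (length 12): (-17, 16, 28), (28, 40, -5), (-5, 40, 28), (28, 16, -17), (-17, 18, 27), (27, 36, -8), (-8, 44, 7), (7, 40, -20), (-20, 40, 7), (7, 44, -8), … (2 more)
cycles differ ⇒ inequivalent

no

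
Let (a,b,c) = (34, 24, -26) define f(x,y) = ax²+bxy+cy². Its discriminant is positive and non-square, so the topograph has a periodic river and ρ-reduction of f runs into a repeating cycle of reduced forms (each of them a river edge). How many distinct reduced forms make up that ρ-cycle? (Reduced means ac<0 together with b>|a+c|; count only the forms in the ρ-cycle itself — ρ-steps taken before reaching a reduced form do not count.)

D = 4112, ⌊√D⌋ = 64
river: ρ → (-26,28,32)
river: ρ → (32,36,-22)
river: ρ → (-22,52,16)
river: ρ → (16,44,-34)
river: ρ → (-34,24,26)
river: ρ → (26,28,-32)
river: ρ → (-32,36,22)
river: ρ → (22,52,-16)
river: ρ → (-16,44,34)
river: ρ → (34,24,-26)
ρ-cycle length = 10 (tail of 0 descent steps not counted)

10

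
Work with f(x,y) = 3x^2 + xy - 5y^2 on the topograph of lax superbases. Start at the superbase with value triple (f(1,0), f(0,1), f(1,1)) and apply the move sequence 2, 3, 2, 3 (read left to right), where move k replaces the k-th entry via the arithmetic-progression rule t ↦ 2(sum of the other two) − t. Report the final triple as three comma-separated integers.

start (3,-5,-1) = (f(1,0),f(0,1),f(1,1))
replace slot 2: 2·(3+(-1)) − (-5) = 9 → (3,9,-1)
replace slot 3: 2·(3+9) − (-1) = 25 → (3,9,25)
replace slot 2: 2·(3+25) − 9 = 47 → (3,47,25)
replace slot 3: 2·(3+47) − 25 = 75 → (3,47,75)

3,47,75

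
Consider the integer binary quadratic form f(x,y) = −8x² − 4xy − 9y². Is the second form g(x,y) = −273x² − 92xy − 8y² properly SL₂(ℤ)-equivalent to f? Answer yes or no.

D₁ = -272, D₂ = -272
f is negative-definite; reduce −f:
−f: reduced (well bottom): (8,4,9) with a≤c, −a<b≤a
flip sign back: reduced form of f is (-8,-4,-9)
g is negative-definite; reduce −g:
−g: flip: (273,92,8)→(8,-92,273)
−g: translate: b→4 (≡-92 mod 16), so (8,-92,273)→(8,4,9)
−g: reduced (well bottom): (8,4,9) with a≤c, −a<b≤a
flip sign back: reduced form of g is (-8,-4,-9)
reduced forms (-8, -4, -9) vs (-8, -4, -9) ⇒ equivalent

yes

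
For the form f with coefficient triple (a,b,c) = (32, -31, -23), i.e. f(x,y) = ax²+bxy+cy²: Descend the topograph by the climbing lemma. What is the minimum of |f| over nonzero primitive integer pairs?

descent: ρ → (-23,31,32)  [lands on river]
river: ρ → (32,33,-22)
river: ρ → (-22,55,10)
river: ρ → (10,45,-47)
river: ρ → (-47,49,8)
river: ρ → (8,47,-53)
river: ρ → (-53,59,2)
river: ρ → (2,61,-23)
closes: descent 1, river 8
min |a| on river = 2

2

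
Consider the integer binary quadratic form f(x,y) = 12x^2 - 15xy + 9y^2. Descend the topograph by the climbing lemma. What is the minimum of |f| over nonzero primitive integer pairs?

translate: b→9 (≡-15 mod 24), so (12,-15,9)→(12,9,6)
flip: (12,9,6)→(6,-9,12)
translate: b→3 (≡-9 mod 12), so (6,-9,12)→(6,3,9)
reduced (well bottom): (6,3,9) with a≤c, −a<b≤a
well minimum = a = 6

6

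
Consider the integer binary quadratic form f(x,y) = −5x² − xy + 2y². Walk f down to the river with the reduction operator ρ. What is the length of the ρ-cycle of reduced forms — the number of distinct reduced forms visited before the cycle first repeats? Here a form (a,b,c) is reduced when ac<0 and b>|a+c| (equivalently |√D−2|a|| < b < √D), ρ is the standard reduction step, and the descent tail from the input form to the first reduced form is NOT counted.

D = 41, ⌊√D⌋ = 6
descent: ρ → (2,5,-2)  [lands on river]
river: ρ → (-2,3,4)
river: ρ → (4,5,-1)
river: ρ → (-1,5,4)
river: ρ → (4,3,-2)
river: ρ → (-2,5,2)
river: ρ → (2,3,-4)
river: ρ → (-4,5,1)
river: ρ → (1,5,-4)
river: ρ → (-4,3,2)
ρ-cycle length = 10 (tail of 1 descent step not counted)

10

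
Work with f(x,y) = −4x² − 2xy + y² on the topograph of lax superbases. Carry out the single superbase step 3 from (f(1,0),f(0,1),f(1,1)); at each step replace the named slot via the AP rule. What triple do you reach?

start (-4,1,-5) = (f(1,0),f(0,1),f(1,1))
replace slot 3: 2·((-4)+1) − (-5) = -1 → (-4,1,-1)

-4,1,-1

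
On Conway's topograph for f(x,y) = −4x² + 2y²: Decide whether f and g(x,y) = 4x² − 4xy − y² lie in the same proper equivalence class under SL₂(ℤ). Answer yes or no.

D₁ = 32, D₂ = 32
river cycle of f (length 2): (2, 4, -2), (-2, 4, 2)
river cycle of g (length 2): (-1, 4, 4), (4, 4, -1)
cycles differ ⇒ inequivalent

no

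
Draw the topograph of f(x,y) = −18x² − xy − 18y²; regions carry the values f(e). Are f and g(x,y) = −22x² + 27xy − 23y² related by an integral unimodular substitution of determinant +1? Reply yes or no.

D₁ = -1295, D₂ = -1295
f is negative-definite; reduce −f:
−f: reduced (well bottom): (18,1,18) with a≤c, −a<b≤a
flip sign back: reduced form of f is (-18,-1,-18)
g is negative-definite; reduce −g:
−g: translate: b→17 (≡-27 mod 44), so (22,-27,23)→(22,17,18)
−g: flip: (22,17,18)→(18,-17,22)
−g: reduced (well bottom): (18,-17,22) with a≤c, −a<b≤a
flip sign back: reduced form of g is (-18,17,-22)
reduced forms (-18, -1, -18) vs (-18, 17, -22) ⇒ inequivalent

no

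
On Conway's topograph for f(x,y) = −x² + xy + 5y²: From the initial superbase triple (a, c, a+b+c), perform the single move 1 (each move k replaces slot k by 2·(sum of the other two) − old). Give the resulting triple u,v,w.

start (-1,5,5) = (f(1,0),f(0,1),f(1,1))
replace slot 1: 2·(5+5) − (-1) = 21 → (21,5,5)

21,5,5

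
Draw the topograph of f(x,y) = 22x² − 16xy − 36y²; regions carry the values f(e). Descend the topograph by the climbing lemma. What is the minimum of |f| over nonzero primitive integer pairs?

descent: ρ → (-36,16,22)  [lands on river]
river: ρ → (22,28,-30)
river: ρ → (-30,32,20)
river: ρ → (20,48,-14)
river: ρ → (-14,36,38)
river: ρ → (38,40,-12)
river: ρ → (-12,56,6)
river: ρ → (6,52,-30)
river: ρ → (-30,8,28)
river: ρ → (28,48,-10)
river: ρ → (-10,52,18)
river: ρ → (18,56,-4)
river: ρ → (-4,56,18)
river: ρ → (18,52,-10)
river: ρ → (-10,48,28)
river: ρ → (28,8,-30)
river: ρ → (-30,52,6)
river: ρ → (6,56,-12)
river: ρ → (-12,40,38)
river: ρ → (38,36,-14)
river: ρ → (-14,48,20)
river: ρ → (20,32,-30)
river: ρ → (-30,28,22)
river: ρ → (22,16,-36)
river: ρ → (-36,56,2)
river: ρ → (2,56,-36)
closes: descent 1, river 26
min |a| on river = 2

2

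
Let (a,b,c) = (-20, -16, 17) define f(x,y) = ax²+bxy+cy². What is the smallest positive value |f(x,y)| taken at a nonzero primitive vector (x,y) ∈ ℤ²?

descent: ρ → (17,16,-20)  [lands on river]
river: ρ → (-20,24,13)
river: ρ → (13,28,-16)
river: ρ → (-16,36,5)
river: ρ → (5,34,-23)
river: ρ → (-23,12,16)
river: ρ → (16,20,-19)
river: ρ → (-19,18,17)
closes: descent 1, river 8
min |a| on river = 5

5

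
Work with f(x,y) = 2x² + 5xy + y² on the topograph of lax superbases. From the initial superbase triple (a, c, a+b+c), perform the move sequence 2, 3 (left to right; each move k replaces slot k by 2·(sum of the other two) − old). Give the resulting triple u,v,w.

start (2,1,8) = (f(1,0),f(0,1),f(1,1))
replace slot 2: 2·(2+8) − 1 = 19 → (2,19,8)
replace slot 3: 2·(2+19) − 8 = 34 → (2,19,34)

2,19,34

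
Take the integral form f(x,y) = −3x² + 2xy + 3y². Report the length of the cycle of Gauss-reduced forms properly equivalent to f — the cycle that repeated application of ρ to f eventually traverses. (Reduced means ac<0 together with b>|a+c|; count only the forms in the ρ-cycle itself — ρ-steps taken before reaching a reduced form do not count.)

D = 40, ⌊√D⌋ = 6
river: ρ → (3,4,-2)
river: ρ → (-2,4,3)
river: ρ → (3,2,-3)
river: ρ → (-3,4,2)
river: ρ → (2,4,-3)
river: ρ → (-3,2,3)
ρ-cycle length = 6 (tail of 0 descent steps not counted)

6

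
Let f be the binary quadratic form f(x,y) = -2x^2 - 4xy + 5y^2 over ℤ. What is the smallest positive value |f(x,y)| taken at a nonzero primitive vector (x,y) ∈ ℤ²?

descent: ρ → (5,4,-2)  [lands on river]
river: ρ → (-2,4,5)
river: ρ → (5,6,-1)
river: ρ → (-1,6,5)
closes: descent 1, river 4
min |a| on river = 1

1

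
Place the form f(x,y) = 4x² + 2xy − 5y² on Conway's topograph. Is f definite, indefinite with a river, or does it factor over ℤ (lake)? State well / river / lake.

D = b²−4ac = 2² − 4·4·(-5) = 84
D > 0 non-square ⇒ indefinite ⇒ periodic river

river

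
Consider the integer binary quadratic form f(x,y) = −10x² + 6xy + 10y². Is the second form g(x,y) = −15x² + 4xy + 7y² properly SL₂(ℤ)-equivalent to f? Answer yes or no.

D₁ = 436, D₂ = 436
river cycle of f (length 14): (10, 14, -6), (-6, 10, 14), (14, 18, -2), (-2, 18, 14), (14, 10, -6), (-6, 14, 10), (10, 6, -10), (-10, 14, 6), (6, 10, -14), (-14, 18, 2), … (4 more)
river cycle of g (length 30): (7, 10, -12), (-12, 14, 5), (5, 16, -9), (-9, 20, 1), (1, 20, -9), (-9, 16, 5), (5, 14, -12), (-12, 10, 7), (7, 18, -4), (-4, 14, 15), … (20 more)
cycles differ ⇒ inequivalent

no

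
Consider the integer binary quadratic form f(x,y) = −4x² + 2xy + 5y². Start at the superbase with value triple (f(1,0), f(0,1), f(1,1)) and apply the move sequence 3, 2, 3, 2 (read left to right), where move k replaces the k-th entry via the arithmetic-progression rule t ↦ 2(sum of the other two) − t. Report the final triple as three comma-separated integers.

start (-4,5,3) = (f(1,0),f(0,1),f(1,1))
replace slot 3: 2·((-4)+5) − 3 = -1 → (-4,5,-1)
replace slot 2: 2·((-4)+(-1)) − 5 = -15 → (-4,-15,-1)
replace slot 3: 2·((-4)+(-15)) − (-1) = -37 → (-4,-15,-37)
replace slot 2: 2·((-4)+(-37)) − (-15) = -67 → (-4,-67,-37)

-4,-67,-37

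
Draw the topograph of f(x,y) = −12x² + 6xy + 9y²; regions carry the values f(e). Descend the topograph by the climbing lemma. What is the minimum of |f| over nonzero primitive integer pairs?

river: ρ → (9,12,-9)
river: ρ → (-9,6,12)
river: ρ → (12,18,-3)
river: ρ → (-3,18,12)
river: ρ → (12,6,-9)
river: ρ → (-9,12,9)
river: ρ → (9,6,-12)
river: ρ → (-12,18,3)
river: ρ → (3,18,-12)
river: ρ → (-12,6,9)
closes: descent 0, river 10
min |a| on river = 3

3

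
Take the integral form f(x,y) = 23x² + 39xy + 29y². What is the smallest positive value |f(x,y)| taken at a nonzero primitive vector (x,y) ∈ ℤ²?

translate: b→-7 (≡39 mod 46), so (23,39,29)→(23,-7,13)
flip: (23,-7,13)→(13,7,23)
reduced (well bottom): (13,7,23) with a≤c, −a<b≤a
well minimum = a = 13

13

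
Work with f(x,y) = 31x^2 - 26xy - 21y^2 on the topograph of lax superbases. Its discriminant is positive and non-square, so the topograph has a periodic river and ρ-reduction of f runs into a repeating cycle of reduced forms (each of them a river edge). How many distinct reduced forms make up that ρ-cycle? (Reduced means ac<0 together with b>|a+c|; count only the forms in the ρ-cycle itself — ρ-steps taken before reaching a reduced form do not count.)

D = 3280, ⌊√D⌋ = 57
descent: ρ → (-21,26,31)  [lands on river]
river: ρ → (31,36,-16)
river: ρ → (-16,28,39)
river: ρ → (39,50,-5)
river: ρ → (-5,50,39)
river: ρ → (39,28,-16)
river: ρ → (-16,36,31)
river: ρ → (31,26,-21)
river: ρ → (-21,16,36)
river: ρ → (36,56,-1)
river: ρ → (-1,56,36)
river: ρ → (36,16,-21)
ρ-cycle length = 12 (tail of 1 descent step not counted)

12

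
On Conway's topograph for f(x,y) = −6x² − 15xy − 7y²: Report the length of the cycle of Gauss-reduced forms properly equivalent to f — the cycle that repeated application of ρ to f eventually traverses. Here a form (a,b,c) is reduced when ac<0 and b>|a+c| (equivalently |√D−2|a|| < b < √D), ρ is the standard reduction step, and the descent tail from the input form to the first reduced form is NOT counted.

D = 57, ⌊√D⌋ = 7
descent: ρ → (-7,1,2)
descent: ρ → (2,7,-1)  [lands on river]
river: ρ → (-1,7,2)
river: ρ → (2,5,-4)
river: ρ → (-4,3,3)
river: ρ → (3,3,-4)
river: ρ → (-4,5,2)
ρ-cycle length = 6 (tail of 2 descent steps not counted)

6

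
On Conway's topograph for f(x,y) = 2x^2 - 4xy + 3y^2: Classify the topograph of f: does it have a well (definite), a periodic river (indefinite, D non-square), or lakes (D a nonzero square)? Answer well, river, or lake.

D = b²−4ac = (-4)² − 4·2·3 = -8
D < 0 ⇒ definite ⇒ every region one sign ⇒ single well

well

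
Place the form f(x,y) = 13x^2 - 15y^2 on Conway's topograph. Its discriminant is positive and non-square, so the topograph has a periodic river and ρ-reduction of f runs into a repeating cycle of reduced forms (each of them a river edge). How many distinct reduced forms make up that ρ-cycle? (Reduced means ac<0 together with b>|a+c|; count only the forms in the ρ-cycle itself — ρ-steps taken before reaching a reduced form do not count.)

D = 780, ⌊√D⌋ = 27
descent: ρ → (-15,0,13)
descent: ρ → (13,26,-2)  [lands on river]
river: ρ → (-2,26,13)
ρ-cycle length = 2 (tail of 2 descent steps not counted)

2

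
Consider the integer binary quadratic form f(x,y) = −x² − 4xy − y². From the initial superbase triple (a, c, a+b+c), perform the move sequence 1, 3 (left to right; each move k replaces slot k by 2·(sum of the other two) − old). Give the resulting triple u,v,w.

start (-1,-1,-6) = (f(1,0),f(0,1),f(1,1))
replace slot 1: 2·((-1)+(-6)) − (-1) = -13 → (-13,-1,-6)
replace slot 3: 2·((-13)+(-1)) − (-6) = -22 → (-13,-1,-22)

-13,-1,-22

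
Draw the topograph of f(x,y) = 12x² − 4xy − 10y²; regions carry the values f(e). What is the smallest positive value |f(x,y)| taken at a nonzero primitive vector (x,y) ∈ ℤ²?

descent: ρ → (-10,4,12)  [lands on river]
river: ρ → (12,20,-2)
river: ρ → (-2,20,12)
river: ρ → (12,4,-10)
river: ρ → (-10,16,6)
river: ρ → (6,20,-4)
river: ρ → (-4,20,6)
river: ρ → (6,16,-10)
closes: descent 1, river 8
min |a| on river = 2

2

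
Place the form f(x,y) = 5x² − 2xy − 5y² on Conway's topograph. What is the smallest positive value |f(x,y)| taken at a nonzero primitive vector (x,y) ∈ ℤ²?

descent: ρ → (-5,2,5)  [lands on river]
river: ρ → (5,8,-2)
river: ρ → (-2,8,5)
river: ρ → (5,2,-5)
river: ρ → (-5,8,2)
river: ρ → (2,8,-5)
closes: descent 1, river 6
min |a| on river = 2

2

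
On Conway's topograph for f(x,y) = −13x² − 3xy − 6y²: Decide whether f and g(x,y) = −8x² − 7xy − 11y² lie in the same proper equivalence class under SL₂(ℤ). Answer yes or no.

D₁ = -303, D₂ = -303
f is negative-definite; reduce −f:
−f: flip: (13,3,6)→(6,-3,13)
−f: reduced (well bottom): (6,-3,13) with a≤c, −a<b≤a
flip sign back: reduced form of f is (-6,3,-13)
g is negative-definite; reduce −g:
−g: reduced (well bottom): (8,7,11) with a≤c, −a<b≤a
flip sign back: reduced form of g is (-8,-7,-11)
reduced forms (-6, 3, -13) vs (-8, -7, -11) ⇒ inequivalent

no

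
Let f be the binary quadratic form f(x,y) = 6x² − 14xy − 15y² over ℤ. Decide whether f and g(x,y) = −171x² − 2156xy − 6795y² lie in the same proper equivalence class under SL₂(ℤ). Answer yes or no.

D₁ = 556, D₂ = 556
river cycle of f (length 18): (-15, 14, 6), (6, 22, -3), (-3, 20, 13), (13, 6, -10), (-10, 14, 9), (9, 22, -2), (-2, 22, 9), (9, 14, -10), (-10, 6, 13), (13, 20, -3), … (8 more)
river cycle of g (length 18): (-15, 14, 6), (6, 22, -3), (-3, 20, 13), (13, 6, -10), (-10, 14, 9), (9, 22, -2), (-2, 22, 9), (9, 14, -10), (-10, 6, 13), (13, 20, -3), … (8 more)
cycles coincide ⇒ equivalent

yes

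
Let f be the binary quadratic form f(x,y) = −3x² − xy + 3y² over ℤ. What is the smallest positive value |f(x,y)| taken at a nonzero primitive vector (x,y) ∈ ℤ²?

descent: ρ → (3,1,-3)  [lands on river]
river: ρ → (-3,5,1)
river: ρ → (1,5,-3)
river: ρ → (-3,1,3)
river: ρ → (3,5,-1)
river: ρ → (-1,5,3)
closes: descent 1, river 6
min |a| on river = 1

1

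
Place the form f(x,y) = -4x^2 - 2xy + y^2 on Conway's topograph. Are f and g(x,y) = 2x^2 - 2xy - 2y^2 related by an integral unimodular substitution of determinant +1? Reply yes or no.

D₁ = 20, D₂ = 20
river cycle of f (length 2): (1, 4, -1), (-1, 4, 1)
river cycle of g (length 2): (-2, 2, 2), (2, 2, -2)
cycles differ ⇒ inequivalent

no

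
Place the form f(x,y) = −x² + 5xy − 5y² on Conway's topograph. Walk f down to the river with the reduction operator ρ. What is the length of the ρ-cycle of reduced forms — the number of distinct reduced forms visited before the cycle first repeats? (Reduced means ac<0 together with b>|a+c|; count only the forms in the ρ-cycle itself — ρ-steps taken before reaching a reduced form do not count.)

D = 5, ⌊√D⌋ = 2
descent: ρ → (-5,5,-1)
descent: ρ → (-1,1,1)  [lands on river]
river: ρ → (1,1,-1)
ρ-cycle length = 2 (tail of 2 descent steps not counted)

2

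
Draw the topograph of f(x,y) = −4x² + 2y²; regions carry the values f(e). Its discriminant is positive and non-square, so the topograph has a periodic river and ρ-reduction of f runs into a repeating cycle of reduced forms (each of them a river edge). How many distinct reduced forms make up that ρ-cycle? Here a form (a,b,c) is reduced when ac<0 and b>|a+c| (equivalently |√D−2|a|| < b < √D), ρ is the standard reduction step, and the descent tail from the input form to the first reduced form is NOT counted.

D = 32, ⌊√D⌋ = 5
descent: ρ → (2,4,-2)  [lands on river]
river: ρ → (-2,4,2)
ρ-cycle length = 2 (tail of 1 descent step not counted)

2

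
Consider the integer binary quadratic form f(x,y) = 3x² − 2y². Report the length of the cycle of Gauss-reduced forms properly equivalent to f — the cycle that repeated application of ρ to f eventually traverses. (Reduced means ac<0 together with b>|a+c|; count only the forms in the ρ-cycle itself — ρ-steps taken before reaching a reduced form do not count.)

D = 24, ⌊√D⌋ = 4
descent: ρ → (-2,4,1)  [lands on river]
river: ρ → (1,4,-2)
ρ-cycle length = 2 (tail of 1 descent step not counted)

2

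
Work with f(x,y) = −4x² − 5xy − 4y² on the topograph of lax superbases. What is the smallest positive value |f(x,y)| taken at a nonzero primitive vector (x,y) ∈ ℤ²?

translate: b→-3 (≡5 mod 8), so (4,5,4)→(4,-3,3)
flip: (4,-3,3)→(3,3,4)
reduced (well bottom): (3,3,4) with a≤c, −a<b≤a
well minimum |f| = |-3| = 3 (negative-definite)

3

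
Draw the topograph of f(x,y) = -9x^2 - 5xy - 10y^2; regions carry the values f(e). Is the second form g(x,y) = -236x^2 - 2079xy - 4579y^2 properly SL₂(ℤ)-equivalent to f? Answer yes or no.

D₁ = -335, D₂ = -335
f is negative-definite; reduce −f:
−f: reduced (well bottom): (9,5,10) with a≤c, −a<b≤a
flip sign back: reduced form of f is (-9,-5,-10)
g is negative-definite; reduce −g:
−g: translate: b→191 (≡2079 mod 472), so (236,2079,4579)→(236,191,39)
−g: flip: (236,191,39)→(39,-191,236)
−g: translate: b→-35 (≡-191 mod 78), so (39,-191,236)→(39,-35,10)
−g: flip: (39,-35,10)→(10,35,39)
−g: translate: b→-5 (≡35 mod 20), so (10,35,39)→(10,-5,9)
−g: flip: (10,-5,9)→(9,5,10)
−g: reduced (well bottom): (9,5,10) with a≤c, −a<b≤a
flip sign back: reduced form of g is (-9,-5,-10)
reduced forms (-9, -5, -10) vs (-9, -5, -10) ⇒ equivalent

yes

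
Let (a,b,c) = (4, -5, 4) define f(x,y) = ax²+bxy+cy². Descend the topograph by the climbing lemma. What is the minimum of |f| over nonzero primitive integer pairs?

translate: b→3 (≡-5 mod 8), so (4,-5,4)→(4,3,3)
flip: (4,3,3)→(3,-3,4)
translate: b→3 (≡-3 mod 6), so (3,-3,4)→(3,3,4)
reduced (well bottom): (3,3,4) with a≤c, −a<b≤a
well minimum = a = 3

3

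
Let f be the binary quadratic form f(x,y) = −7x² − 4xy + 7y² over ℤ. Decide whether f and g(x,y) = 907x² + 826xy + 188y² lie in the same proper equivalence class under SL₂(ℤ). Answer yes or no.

D₁ = 212, D₂ = 212
river cycle of f (length 10): (7, 4, -7), (-7, 10, 4), (4, 14, -1), (-1, 14, 4), (4, 10, -7), (-7, 4, 7), (7, 10, -4), (-4, 14, 1), (1, 14, -4), (-4, 10, 7)
river cycle of g (length 10): (7, 4, -7), (-7, 10, 4), (4, 14, -1), (-1, 14, 4), (4, 10, -7), (-7, 4, 7), (7, 10, -4), (-4, 14, 1), (1, 14, -4), (-4, 10, 7)
cycles coincide ⇒ equivalent

yes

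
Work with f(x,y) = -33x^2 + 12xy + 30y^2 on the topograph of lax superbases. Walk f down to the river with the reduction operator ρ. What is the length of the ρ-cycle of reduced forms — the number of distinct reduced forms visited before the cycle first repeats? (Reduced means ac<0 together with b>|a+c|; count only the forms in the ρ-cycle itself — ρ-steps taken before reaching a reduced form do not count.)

D = 4104, ⌊√D⌋ = 64
river: ρ → (30,48,-15)
river: ρ → (-15,42,39)
river: ρ → (39,36,-18)
river: ρ → (-18,36,39)
river: ρ → (39,42,-15)
river: ρ → (-15,48,30)
river: ρ → (30,12,-33)
river: ρ → (-33,54,9)
river: ρ → (9,54,-33)
river: ρ → (-33,12,30)
ρ-cycle length = 10 (tail of 0 descent steps not counted)

10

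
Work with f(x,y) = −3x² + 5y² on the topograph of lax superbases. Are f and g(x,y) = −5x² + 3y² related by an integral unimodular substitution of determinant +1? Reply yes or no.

D₁ = 60, D₂ = 60
river cycle of f (length 2): (-3, 6, 2), (2, 6, -3)
river cycle of g (length 2): (3, 6, -2), (-2, 6, 3)
cycles differ ⇒ inequivalent

no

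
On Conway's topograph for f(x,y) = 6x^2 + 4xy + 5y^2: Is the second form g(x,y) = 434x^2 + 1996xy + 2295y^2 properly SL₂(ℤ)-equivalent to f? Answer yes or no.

D₁ = -104, D₂ = -104
f: flip: (6,4,5)→(5,-4,6)
f: reduced (well bottom): (5,-4,6) with a≤c, −a<b≤a
g: translate: b→260 (≡1996 mod 868), so (434,1996,2295)→(434,260,39)
g: flip: (434,260,39)→(39,-260,434)
g: translate: b→-26 (≡-260 mod 78), so (39,-260,434)→(39,-26,5)
g: flip: (39,-26,5)→(5,26,39)
g: translate: b→-4 (≡26 mod 10), so (5,26,39)→(5,-4,6)
g: reduced (well bottom): (5,-4,6) with a≤c, −a<b≤a
reduced forms (5, -4, 6) vs (5, -4, 6) ⇒ equivalent

yes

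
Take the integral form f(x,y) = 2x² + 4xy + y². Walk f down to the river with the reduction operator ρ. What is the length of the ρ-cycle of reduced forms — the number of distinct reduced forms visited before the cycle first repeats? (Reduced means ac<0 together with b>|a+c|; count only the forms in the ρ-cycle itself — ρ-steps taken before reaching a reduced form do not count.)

D = 8, ⌊√D⌋ = 2
descent: ρ → (1,2,-1)  [lands on river]
river: ρ → (-1,2,1)
ρ-cycle length = 2 (tail of 1 descent step not counted)

2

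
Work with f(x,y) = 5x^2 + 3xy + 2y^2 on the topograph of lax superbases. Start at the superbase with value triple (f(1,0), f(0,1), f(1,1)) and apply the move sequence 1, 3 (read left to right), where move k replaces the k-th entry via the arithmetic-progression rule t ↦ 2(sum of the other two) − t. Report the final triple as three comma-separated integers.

start (5,2,10) = (f(1,0),f(0,1),f(1,1))
replace slot 1: 2·(2+10) − 5 = 19 → (19,2,10)
replace slot 3: 2·(19+2) − 10 = 32 → (19,2,32)

19,2,32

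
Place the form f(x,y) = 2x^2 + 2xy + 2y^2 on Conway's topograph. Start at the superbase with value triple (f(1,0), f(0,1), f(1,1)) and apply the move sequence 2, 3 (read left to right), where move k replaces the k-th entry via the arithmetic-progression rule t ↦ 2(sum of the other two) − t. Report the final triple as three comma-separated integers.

start (2,2,6) = (f(1,0),f(0,1),f(1,1))
replace slot 2: 2·(2+6) − 2 = 14 → (2,14,6)
replace slot 3: 2·(2+14) − 6 = 26 → (2,14,26)

2,14,26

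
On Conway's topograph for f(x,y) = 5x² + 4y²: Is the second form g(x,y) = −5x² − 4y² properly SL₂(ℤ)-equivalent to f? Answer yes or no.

D₁ = -80, D₂ = -80
f: flip: (5,0,4)→(4,0,5)
f: reduced (well bottom): (4,0,5) with a≤c, −a<b≤a
g is negative-definite; reduce −g:
−g: flip: (5,0,4)→(4,0,5)
−g: reduced (well bottom): (4,0,5) with a≤c, −a<b≤a
flip sign back: reduced form of g is (-4,0,-5)
reduced forms (4, 0, 5) vs (-4, 0, -5) ⇒ inequivalent

no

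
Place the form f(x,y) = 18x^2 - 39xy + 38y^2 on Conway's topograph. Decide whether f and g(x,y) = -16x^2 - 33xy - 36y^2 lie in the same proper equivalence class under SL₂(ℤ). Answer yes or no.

D₁ = -1215, D₂ = -1215
f: translate: b→-3 (≡-39 mod 36), so (18,-39,38)→(18,-3,17)
f: flip: (18,-3,17)→(17,3,18)
f: reduced (well bottom): (17,3,18) with a≤c, −a<b≤a
g is negative-definite; reduce −g:
−g: translate: b→1 (≡33 mod 32), so (16,33,36)→(16,1,19)
−g: reduced (well bottom): (16,1,19) with a≤c, −a<b≤a
flip sign back: reduced form of g is (-16,-1,-19)
reduced forms (17, 3, 18) vs (-16, -1, -19) ⇒ inequivalent

no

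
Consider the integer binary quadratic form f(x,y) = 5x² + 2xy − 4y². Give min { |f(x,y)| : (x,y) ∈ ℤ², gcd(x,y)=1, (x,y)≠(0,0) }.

river: ρ → (-4,6,3)
river: ρ → (3,6,-4)
river: ρ → (-4,2,5)
river: ρ → (5,8,-1)
river: ρ → (-1,8,5)
river: ρ → (5,2,-4)
closes: descent 0, river 6
min |a| on river = 1

1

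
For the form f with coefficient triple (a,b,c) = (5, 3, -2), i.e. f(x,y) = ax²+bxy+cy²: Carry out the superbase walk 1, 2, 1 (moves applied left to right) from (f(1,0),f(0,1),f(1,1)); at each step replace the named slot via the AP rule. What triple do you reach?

start (5,-2,6) = (f(1,0),f(0,1),f(1,1))
replace slot 1: 2·((-2)+6) − 5 = 3 → (3,-2,6)
replace slot 2: 2·(3+6) − (-2) = 20 → (3,20,6)
replace slot 1: 2·(20+6) − 3 = 49 → (49,20,6)

49,20,6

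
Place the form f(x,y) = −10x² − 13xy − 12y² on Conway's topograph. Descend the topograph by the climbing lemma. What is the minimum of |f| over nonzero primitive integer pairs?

translate: b→-7 (≡13 mod 20), so (10,13,12)→(10,-7,9)
flip: (10,-7,9)→(9,7,10)
reduced (well bottom): (9,7,10) with a≤c, −a<b≤a
well minimum |f| = |-9| = 9 (negative-definite)

9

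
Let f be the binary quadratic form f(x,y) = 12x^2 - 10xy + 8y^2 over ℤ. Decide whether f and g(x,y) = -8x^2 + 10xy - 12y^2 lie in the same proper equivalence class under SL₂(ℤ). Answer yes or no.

D₁ = -284, D₂ = -284
f: flip: (12,-10,8)→(8,10,12)
f: translate: b→-6 (≡10 mod 16), so (8,10,12)→(8,-6,10)
f: reduced (well bottom): (8,-6,10) with a≤c, −a<b≤a
g is negative-definite; reduce −g:
−g: translate: b→6 (≡-10 mod 16), so (8,-10,12)→(8,6,10)
−g: reduced (well bottom): (8,6,10) with a≤c, −a<b≤a
flip sign back: reduced form of g is (-8,-6,-10)
reduced forms (8, -6, 10) vs (-8, -6, -10) ⇒ inequivalent

no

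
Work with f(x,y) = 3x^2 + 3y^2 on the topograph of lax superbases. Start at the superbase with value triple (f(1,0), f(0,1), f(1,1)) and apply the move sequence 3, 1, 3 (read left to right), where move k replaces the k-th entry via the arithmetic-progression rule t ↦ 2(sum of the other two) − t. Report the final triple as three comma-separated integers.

start (3,3,6) = (f(1,0),f(0,1),f(1,1))
replace slot 3: 2·(3+3) − 6 = 6 → (3,3,6)
replace slot 1: 2·(3+6) − 3 = 15 → (15,3,6)
replace slot 3: 2·(15+3) − 6 = 30 → (15,3,30)

15,3,30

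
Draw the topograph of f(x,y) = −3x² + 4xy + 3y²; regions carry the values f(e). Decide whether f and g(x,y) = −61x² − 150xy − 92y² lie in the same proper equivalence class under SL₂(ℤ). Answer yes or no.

D₁ = 52, D₂ = 52
river cycle of f (length 10): (3, 2, -4), (-4, 6, 1), (1, 6, -4), (-4, 2, 3), (3, 4, -3), (-3, 2, 4), (4, 6, -1), (-1, 6, 4), (4, 2, -3), (-3, 4, 3)
river cycle of g (length 10): (-3, 4, 3), (3, 2, -4), (-4, 6, 1), (1, 6, -4), (-4, 2, 3), (3, 4, -3), (-3, 2, 4), (4, 6, -1), (-1, 6, 4), (4, 2, -3)
cycles coincide ⇒ equivalent

yes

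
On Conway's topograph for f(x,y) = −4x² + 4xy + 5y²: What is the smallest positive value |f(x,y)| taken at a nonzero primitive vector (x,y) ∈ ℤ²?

river: ρ → (5,6,-3)
river: ρ → (-3,6,5)
river: ρ → (5,4,-4)
river: ρ → (-4,4,5)
closes: descent 0, river 4
min |a| on river = 3

3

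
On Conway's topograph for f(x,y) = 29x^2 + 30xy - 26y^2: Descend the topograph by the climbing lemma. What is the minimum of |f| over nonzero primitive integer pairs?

river: ρ → (-26,22,33)
river: ρ → (33,44,-15)
river: ρ → (-15,46,30)
river: ρ → (30,14,-31)
river: ρ → (-31,48,13)
river: ρ → (13,56,-15)
river: ρ → (-15,34,46)
river: ρ → (46,58,-3)
river: ρ → (-3,62,6)
river: ρ → (6,58,-23)
river: ρ → (-23,34,30)
river: ρ → (30,26,-27)
river: ρ → (-27,28,29)
river: ρ → (29,30,-26)
closes: descent 0, river 14
min |a| on river = 3

3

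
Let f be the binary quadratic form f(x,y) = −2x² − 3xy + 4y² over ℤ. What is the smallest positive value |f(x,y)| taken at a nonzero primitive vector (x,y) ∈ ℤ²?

descent: ρ → (4,3,-2)  [lands on river]
river: ρ → (-2,5,2)
river: ρ → (2,3,-4)
river: ρ → (-4,5,1)
river: ρ → (1,5,-4)
river: ρ → (-4,3,2)
river: ρ → (2,5,-2)
river: ρ → (-2,3,4)
river: ρ → (4,5,-1)
river: ρ → (-1,5,4)
closes: descent 1, river 10
min |a| on river = 1

1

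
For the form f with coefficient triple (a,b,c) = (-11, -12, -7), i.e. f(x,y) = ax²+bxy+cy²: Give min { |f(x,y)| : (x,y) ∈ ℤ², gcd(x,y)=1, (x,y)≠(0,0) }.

translate: b→-10 (≡12 mod 22), so (11,12,7)→(11,-10,6)
flip: (11,-10,6)→(6,10,11)
translate: b→-2 (≡10 mod 12), so (6,10,11)→(6,-2,7)
reduced (well bottom): (6,-2,7) with a≤c, −a<b≤a
well minimum |f| = |-6| = 6 (negative-definite)

6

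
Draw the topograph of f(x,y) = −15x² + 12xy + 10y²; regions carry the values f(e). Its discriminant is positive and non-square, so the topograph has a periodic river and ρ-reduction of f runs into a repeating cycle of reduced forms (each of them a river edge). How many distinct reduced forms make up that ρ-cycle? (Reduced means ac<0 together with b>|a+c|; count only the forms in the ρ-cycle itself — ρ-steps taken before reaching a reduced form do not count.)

D = 744, ⌊√D⌋ = 27
river: ρ → (10,8,-17)
river: ρ → (-17,26,1)
river: ρ → (1,26,-17)
river: ρ → (-17,8,10)
river: ρ → (10,12,-15)
river: ρ → (-15,18,7)
river: ρ → (7,24,-6)
river: ρ → (-6,24,7)
river: ρ → (7,18,-15)
river: ρ → (-15,12,10)
ρ-cycle length = 10 (tail of 0 descent steps not counted)

10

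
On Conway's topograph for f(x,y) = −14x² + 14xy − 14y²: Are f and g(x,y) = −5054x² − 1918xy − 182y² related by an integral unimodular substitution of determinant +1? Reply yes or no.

D₁ = -588, D₂ = -588
f is negative-definite; reduce −f:
−f: translate: b→14 (≡-14 mod 28), so (14,-14,14)→(14,14,14)
−f: reduced (well bottom): (14,14,14) with a≤c, −a<b≤a
flip sign back: reduced form of f is (-14,-14,-14)
g is negative-definite; reduce −g:
−g: flip: (5054,1918,182)→(182,-1918,5054)
−g: translate: b→-98 (≡-1918 mod 364), so (182,-1918,5054)→(182,-98,14)
−g: flip: (182,-98,14)→(14,98,182)
−g: translate: b→14 (≡98 mod 28), so (14,98,182)→(14,14,14)
−g: reduced (well bottom): (14,14,14) with a≤c, −a<b≤a
flip sign back: reduced form of g is (-14,-14,-14)
reduced forms (-14, -14, -14) vs (-14, -14, -14) ⇒ equivalent

yes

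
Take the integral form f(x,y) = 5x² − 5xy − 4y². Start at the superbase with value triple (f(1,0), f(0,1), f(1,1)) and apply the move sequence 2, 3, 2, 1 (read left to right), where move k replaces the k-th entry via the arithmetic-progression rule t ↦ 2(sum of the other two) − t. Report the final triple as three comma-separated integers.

start (5,-4,-4) = (f(1,0),f(0,1),f(1,1))
replace slot 2: 2·(5+(-4)) − (-4) = 6 → (5,6,-4)
replace slot 3: 2·(5+6) − (-4) = 26 → (5,6,26)
replace slot 2: 2·(5+26) − 6 = 56 → (5,56,26)
replace slot 1: 2·(56+26) − 5 = 159 → (159,56,26)

159,56,26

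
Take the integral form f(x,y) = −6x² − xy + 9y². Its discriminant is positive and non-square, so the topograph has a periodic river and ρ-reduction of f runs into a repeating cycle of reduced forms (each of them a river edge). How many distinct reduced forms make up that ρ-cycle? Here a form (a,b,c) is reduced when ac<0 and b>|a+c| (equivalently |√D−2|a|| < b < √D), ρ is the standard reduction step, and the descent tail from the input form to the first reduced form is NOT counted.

D = 217, ⌊√D⌋ = 14
descent: ρ → (9,1,-6)
descent: ρ → (-6,11,4)  [lands on river]
river: ρ → (4,13,-3)
river: ρ → (-3,11,8)
river: ρ → (8,5,-6)
river: ρ → (-6,7,7)
river: ρ → (7,7,-6)
river: ρ → (-6,5,8)
river: ρ → (8,11,-3)
river: ρ → (-3,13,4)
river: ρ → (4,11,-6)
river: ρ → (-6,13,2)
river: ρ → (2,11,-12)
river: ρ → (-12,13,1)
river: ρ → (1,13,-12)
river: ρ → (-12,11,2)
river: ρ → (2,13,-6)
ρ-cycle length = 16 (tail of 2 descent steps not counted)

16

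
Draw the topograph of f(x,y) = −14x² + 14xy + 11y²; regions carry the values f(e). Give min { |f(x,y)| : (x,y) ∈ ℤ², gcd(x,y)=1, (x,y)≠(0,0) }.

river: ρ → (11,8,-17)
river: ρ → (-17,26,2)
river: ρ → (2,26,-17)
river: ρ → (-17,8,11)
river: ρ → (11,14,-14)
river: ρ → (-14,14,11)
closes: descent 0, river 6
min |a| on river = 2

2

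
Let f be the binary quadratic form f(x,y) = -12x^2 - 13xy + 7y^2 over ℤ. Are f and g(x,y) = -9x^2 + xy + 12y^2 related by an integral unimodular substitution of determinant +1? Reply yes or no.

D₁ = 505, D₂ = 433
discriminants differ ⇒ not SL₂(ℤ)-equivalent

no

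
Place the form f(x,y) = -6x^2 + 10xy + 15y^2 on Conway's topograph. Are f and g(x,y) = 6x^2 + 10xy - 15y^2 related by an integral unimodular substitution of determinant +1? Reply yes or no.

D₁ = 460, D₂ = 460
river cycle of f (length 10): (15, 20, -1), (-1, 20, 15), (15, 10, -6), (-6, 14, 11), (11, 8, -9), (-9, 10, 10), (10, 10, -9), (-9, 8, 11), (11, 14, -6), (-6, 10, 15)
river cycle of g (length 10): (-15, 20, 1), (1, 20, -15), (-15, 10, 6), (6, 14, -11), (-11, 8, 9), (9, 10, -10), (-10, 10, 9), (9, 8, -11), (-11, 14, 6), (6, 10, -15)
cycles differ ⇒ inequivalent

no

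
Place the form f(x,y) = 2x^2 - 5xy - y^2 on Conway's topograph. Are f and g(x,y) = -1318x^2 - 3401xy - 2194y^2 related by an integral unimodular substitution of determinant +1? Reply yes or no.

D₁ = 33, D₂ = 33
river cycle of f (length 4): (-1, 5, 2), (2, 3, -3), (-3, 3, 2), (2, 5, -1)
river cycle of g (length 4): (-1, 5, 2), (2, 3, -3), (-3, 3, 2), (2, 5, -1)
cycles coincide ⇒ equivalent

yes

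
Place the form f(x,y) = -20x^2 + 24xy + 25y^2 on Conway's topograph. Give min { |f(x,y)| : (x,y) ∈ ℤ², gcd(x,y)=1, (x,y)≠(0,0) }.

river: ρ → (25,26,-19)
river: ρ → (-19,50,1)
river: ρ → (1,50,-19)
river: ρ → (-19,26,25)
river: ρ → (25,24,-20)
river: ρ → (-20,16,29)
river: ρ → (29,42,-7)
river: ρ → (-7,42,29)
river: ρ → (29,16,-20)
river: ρ → (-20,24,25)
closes: descent 0, river 10
min |a| on river = 1

1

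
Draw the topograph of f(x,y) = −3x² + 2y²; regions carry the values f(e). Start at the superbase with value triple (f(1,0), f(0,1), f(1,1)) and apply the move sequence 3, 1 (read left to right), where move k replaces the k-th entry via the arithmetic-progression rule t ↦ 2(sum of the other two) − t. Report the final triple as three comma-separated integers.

start (-3,2,-1) = (f(1,0),f(0,1),f(1,1))
replace slot 3: 2·((-3)+2) − (-1) = -1 → (-3,2,-1)
replace slot 1: 2·(2+(-1)) − (-3) = 5 → (5,2,-1)

5,2,-1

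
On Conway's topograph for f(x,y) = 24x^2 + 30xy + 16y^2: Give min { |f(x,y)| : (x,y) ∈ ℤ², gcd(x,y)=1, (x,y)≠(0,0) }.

translate: b→-18 (≡30 mod 48), so (24,30,16)→(24,-18,10)
flip: (24,-18,10)→(10,18,24)
translate: b→-2 (≡18 mod 20), so (10,18,24)→(10,-2,16)
reduced (well bottom): (10,-2,16) with a≤c, −a<b≤a
well minimum = a = 10

10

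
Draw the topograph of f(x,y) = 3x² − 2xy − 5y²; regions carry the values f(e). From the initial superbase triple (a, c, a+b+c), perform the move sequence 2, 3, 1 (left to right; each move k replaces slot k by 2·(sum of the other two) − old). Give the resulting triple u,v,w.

start (3,-5,-4) = (f(1,0),f(0,1),f(1,1))
replace slot 2: 2·(3+(-4)) − (-5) = 3 → (3,3,-4)
replace slot 3: 2·(3+3) − (-4) = 16 → (3,3,16)
replace slot 1: 2·(3+16) − 3 = 35 → (35,3,16)

35,3,16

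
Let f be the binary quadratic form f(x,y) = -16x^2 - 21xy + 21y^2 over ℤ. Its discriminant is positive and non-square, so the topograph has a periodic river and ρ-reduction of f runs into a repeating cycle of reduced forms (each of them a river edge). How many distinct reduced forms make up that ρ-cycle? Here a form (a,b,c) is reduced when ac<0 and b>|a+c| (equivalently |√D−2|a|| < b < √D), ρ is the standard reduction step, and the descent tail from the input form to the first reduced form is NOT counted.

D = 1785, ⌊√D⌋ = 42
descent: ρ → (21,21,-16)  [lands on river]
river: ρ → (-16,11,26)
river: ρ → (26,41,-1)
river: ρ → (-1,41,26)
river: ρ → (26,11,-16)
river: ρ → (-16,21,21)
ρ-cycle length = 6 (tail of 1 descent step not counted)

6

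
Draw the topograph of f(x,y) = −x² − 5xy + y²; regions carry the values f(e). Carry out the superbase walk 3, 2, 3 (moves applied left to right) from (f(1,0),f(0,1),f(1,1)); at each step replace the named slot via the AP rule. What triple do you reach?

start (-1,1,-5) = (f(1,0),f(0,1),f(1,1))
replace slot 3: 2·((-1)+1) − (-5) = 5 → (-1,1,5)
replace slot 2: 2·((-1)+5) − 1 = 7 → (-1,7,5)
replace slot 3: 2·((-1)+7) − 5 = 7 → (-1,7,7)

-1,7,7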